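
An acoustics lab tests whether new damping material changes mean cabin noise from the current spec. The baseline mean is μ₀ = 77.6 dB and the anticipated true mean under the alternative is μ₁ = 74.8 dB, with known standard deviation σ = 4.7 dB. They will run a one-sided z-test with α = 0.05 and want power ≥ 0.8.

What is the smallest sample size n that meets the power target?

Standardized effect: d = |μ₁ − μ₀| / σ = |74.8 − 77.6| / 4.7 = 0.5957
For power 0.8 need Φ(δ − z_{0.05}) = 0.8, so δ = z_{0.05} + z_{0.20} = 1.645 + 0.842 = 2.486.
δ = d·√n ⇒ n = (δ/d)² = (2.486 / 0.5957)² = 17.42.
Rounding up, n = 18.

n = 18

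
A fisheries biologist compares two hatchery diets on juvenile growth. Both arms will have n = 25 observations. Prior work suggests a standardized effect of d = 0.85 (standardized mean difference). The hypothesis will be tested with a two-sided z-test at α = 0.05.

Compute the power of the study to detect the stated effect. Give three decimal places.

Noncentrality parameter: λ = d·√(n/2) = 0.85 × √(25/2) = 3.0052
Critical value for a two-sided test at α = 0.05: z_{α/2} = 1.960.
Power = Φ(λ − 1.960) + Φ(−λ − 1.960) = Φ(1.045) + Φ(-4.965) = 0.8520 + 0.0000 = 0.8520.

Power ≈ 0.852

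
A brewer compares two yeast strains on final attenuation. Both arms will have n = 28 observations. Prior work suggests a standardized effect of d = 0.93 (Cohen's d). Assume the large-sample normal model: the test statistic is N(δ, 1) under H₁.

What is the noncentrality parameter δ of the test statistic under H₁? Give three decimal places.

δ = d·√(n/2) = 0.93 × √(28/2) = 3.4797

δ ≈ 3.480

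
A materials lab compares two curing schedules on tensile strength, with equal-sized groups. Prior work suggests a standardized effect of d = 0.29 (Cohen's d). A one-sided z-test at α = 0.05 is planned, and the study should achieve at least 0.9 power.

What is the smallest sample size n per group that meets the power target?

For power 0.9 need Φ(δ − z_{0.05}) = 0.9, so δ = z_{0.05} + z_{0.10} = 1.645 + 1.282 = 2.926.
δ = d·√(n/2) ⇒ n = 2(δ/d)² = 2 × (2.926 / 0.29)² = 203.66.
Rounding up, n = 204 per group.

n = 204 per group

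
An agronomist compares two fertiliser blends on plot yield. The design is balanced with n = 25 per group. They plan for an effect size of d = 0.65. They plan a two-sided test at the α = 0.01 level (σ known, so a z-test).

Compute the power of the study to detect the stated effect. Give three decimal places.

Power ≈ 0.391

Noncentrality parameter: δ = d·√(n/2) = 0.65 × √(25/2) = 2.2981
Critical value for a two-sided test at α = 0.01: z_{α/2} = 2.576.
Power = Φ(δ − 2.576) + Φ(−δ − 2.576) = Φ(-0.278) + Φ(-4.874) = 0.3906 + 0.0000 = 0.3906.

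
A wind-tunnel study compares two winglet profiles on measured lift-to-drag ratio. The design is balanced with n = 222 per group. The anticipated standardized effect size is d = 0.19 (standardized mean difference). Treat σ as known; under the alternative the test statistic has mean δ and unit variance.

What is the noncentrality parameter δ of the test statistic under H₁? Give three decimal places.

The noncentrality parameter scales effect size by the design's sample-size factor: δ = d·√(n/2) = 0.19 × √(222/2) = 2.0018

δ ≈ 2.002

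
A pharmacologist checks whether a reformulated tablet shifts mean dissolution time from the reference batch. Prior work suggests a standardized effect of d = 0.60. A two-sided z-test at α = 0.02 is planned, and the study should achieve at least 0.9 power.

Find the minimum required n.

n = 37

For power 0.9 need Φ(δ − z_{0.01}) = 0.9, so δ = z_{0.01} + z_{0.10} = 2.326 + 1.282 = 3.608.
(For δ > 0 the lower-tail rejection region contributes negligibly to power, so the one-term inversion is standard.)
δ = d·√n ⇒ n = (δ/d)² = (3.608 / 0.60)² = 36.16.
Round up to the next whole unit.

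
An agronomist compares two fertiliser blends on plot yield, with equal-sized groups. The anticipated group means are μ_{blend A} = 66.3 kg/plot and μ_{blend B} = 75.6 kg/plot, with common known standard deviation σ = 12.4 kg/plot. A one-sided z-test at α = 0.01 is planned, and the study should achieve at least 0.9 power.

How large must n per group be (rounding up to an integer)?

Standardized effect: d = |μ_{blend A} − μ_{blend B}| / σ = |66.3 − 75.6| / 12.4 = 0.7500
For power 0.9 need Φ(δ − z_{0.01}) = 0.9, so δ = z_{0.01} + z_{0.10} = 2.326 + 1.282 = 3.608.
δ = d·√(n/2) ⇒ n = 2(δ/d)² = 2 × (3.608 / 0.7500)² = 46.28.
Round up to the next whole unit.

n = 47 per group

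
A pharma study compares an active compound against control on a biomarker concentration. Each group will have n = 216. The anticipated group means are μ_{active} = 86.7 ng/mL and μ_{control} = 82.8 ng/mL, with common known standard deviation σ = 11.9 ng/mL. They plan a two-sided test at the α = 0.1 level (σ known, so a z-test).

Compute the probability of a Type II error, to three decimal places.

Standardized effect: d = |μ_{active} − μ_{control}| / σ = |86.7 − 82.8| / 11.9 = 0.3277
Noncentrality parameter: λ = d·√(n/2) = 0.3277 × √(216/2) = 3.4059
Critical value for a two-sided test at α = 0.1: z_{α/2} = 1.645.
Power = Φ(λ − 1.645) + Φ(−λ − 1.645) = Φ(1.761) + Φ(-5.051) = 0.9609 + 0.0000 = 0.9609.
Type II error: β = 1 − power = 1 − 0.9609 = 0.0391.

β ≈ 0.039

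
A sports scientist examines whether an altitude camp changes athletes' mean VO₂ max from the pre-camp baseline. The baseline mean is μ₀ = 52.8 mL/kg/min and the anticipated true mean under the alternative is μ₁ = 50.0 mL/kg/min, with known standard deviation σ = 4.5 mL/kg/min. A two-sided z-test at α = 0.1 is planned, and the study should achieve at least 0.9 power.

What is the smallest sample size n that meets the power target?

n = 23

Standardized effect: d = |μ₁ − μ₀| / σ = |50.0 − 52.8| / 4.5 = 0.6222
For power 0.9 need Φ(δ − z_{0.05}) = 0.9, so δ = z_{0.05} + z_{0.10} = 1.645 + 1.282 = 2.926.
(The Φ(−δ − z_{α/2}) term is vanishingly small for δ > 0 and is dropped in the standard sample-size formula.)
δ = d·√n ⇒ n = (δ/d)² = (2.926 / 0.6222)² = 22.12.
Rounding up, n = 23.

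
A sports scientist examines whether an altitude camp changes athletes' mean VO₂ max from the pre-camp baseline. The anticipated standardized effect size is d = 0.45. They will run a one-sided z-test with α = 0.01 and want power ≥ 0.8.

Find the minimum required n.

Set Φ(δ − 2.326) = 0.8; then δ − 2.326 = Φ⁻¹(0.8) = 0.842, giving δ = 3.168.
δ = d·√n ⇒ n = (δ/d)² = (3.168 / 0.45)² = 49.56.
Round up to the next whole unit.

n = 50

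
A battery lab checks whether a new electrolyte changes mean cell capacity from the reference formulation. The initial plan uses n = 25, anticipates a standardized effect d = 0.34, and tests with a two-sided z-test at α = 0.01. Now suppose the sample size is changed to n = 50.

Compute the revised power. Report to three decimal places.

Power ≈ 0.432

With n = 50: δ = d·√n = 0.34 × √50 = 2.4042. Critical value z_{0.005} = 2.576.
Revised power = Φ(δ − 2.576) + Φ(−δ − 2.576) = Φ(-0.172) + Φ(-4.980) = 0.4318 + 0.0000 = 0.4319.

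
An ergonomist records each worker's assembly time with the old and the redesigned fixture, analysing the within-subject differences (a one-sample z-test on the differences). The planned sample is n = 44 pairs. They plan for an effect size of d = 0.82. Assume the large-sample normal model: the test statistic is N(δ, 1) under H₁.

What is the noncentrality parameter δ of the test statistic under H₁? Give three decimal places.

δ ≈ 5.439

The noncentrality parameter scales effect size by the design's sample-size factor: δ = d·√n = 0.82 × √44 = 5.4393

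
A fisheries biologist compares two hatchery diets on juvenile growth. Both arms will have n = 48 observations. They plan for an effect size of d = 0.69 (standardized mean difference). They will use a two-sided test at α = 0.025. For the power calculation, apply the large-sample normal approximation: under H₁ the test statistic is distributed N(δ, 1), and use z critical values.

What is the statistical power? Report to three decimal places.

Power ≈ 0.873

Noncentrality parameter: δ = d·√(n/2) = 0.69 × √(48/2) = 3.3803
Two-sided α = 0.025 → critical value z_{0.0125} = 2.241.
Power = Φ(δ − 2.241) + Φ(−δ − 2.241) = Φ(1.139) + Φ(-5.622) = 0.8726 + 0.0000 = 0.8726.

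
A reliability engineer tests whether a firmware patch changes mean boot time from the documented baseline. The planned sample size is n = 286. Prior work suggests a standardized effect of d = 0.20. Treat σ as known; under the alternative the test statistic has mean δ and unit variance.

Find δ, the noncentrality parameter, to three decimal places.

The noncentrality parameter scales effect size by the design's sample-size factor: δ = d·√n = 0.20 × √286 = 3.3823

δ ≈ 3.382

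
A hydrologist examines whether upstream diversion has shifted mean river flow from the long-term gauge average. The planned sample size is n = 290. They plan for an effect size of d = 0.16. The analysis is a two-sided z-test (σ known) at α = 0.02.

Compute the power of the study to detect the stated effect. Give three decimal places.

Noncentrality parameter: δ = d·√n = 0.16 × √290 = 2.7247
Critical value for a two-sided test at α = 0.02: z_{α/2} = 2.326.
Power = Φ(δ − 2.326) + Φ(−δ − 2.326) = Φ(0.398) + Φ(-5.051) = 0.6548 + 0.0000 = 0.6548.

Power ≈ 0.655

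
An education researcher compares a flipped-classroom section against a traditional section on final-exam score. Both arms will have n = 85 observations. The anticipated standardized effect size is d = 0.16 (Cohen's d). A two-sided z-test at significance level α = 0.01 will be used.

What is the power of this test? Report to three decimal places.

Noncentrality parameter: δ = d·√(n/2) = 0.16 × √(85/2) = 1.0431
Two-sided α = 0.01 → critical value z_{0.005} = 2.576.
Power = Φ(δ − 2.576) + Φ(−δ − 2.576) = Φ(-1.533) + Φ(-3.619) = 0.0627 + 0.0001 = 0.0628.

Power ≈ 0.063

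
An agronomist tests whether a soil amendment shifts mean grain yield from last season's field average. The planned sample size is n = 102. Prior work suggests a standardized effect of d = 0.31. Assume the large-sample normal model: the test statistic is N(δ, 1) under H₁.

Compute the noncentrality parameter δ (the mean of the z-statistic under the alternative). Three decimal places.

δ ≈ 3.131

The noncentrality parameter scales effect size by the design's sample-size factor: δ = d·√n = 0.31 × √102 = 3.1308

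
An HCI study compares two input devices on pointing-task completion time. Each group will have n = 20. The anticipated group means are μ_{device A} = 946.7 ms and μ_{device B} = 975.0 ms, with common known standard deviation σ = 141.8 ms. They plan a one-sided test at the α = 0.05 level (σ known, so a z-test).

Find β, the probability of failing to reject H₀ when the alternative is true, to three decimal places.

Standardized effect: d = |μ_{device A} − μ_{device B}| / σ = |946.7 − 975.0| / 141.8 = 0.1996
Noncentrality parameter: δ = d·√(n/2) = 0.1996 × √(20/2) = 0.6311
Critical value for a one-sided test at α = 0.05: z_α = 1.645.
Power = P(Z > 1.645 − δ) = Φ(-1.014) = 0.1554.
Type II error: β = 1 − power = 1 − 0.1554 = 0.8446.

β ≈ 0.845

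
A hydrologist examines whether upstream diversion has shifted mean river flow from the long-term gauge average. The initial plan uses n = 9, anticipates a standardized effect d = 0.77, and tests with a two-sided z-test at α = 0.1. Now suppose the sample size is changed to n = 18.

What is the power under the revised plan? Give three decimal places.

With n = 18: δ = d·√n = 0.77 × √18 = 3.2668. Critical value z_{0.05} = 1.645.
Revised power = Φ(δ − 1.645) + Φ(−δ − 1.645) = Φ(1.622) + Φ(-4.912) = 0.9476 + 0.0000 = 0.9476.

Power ≈ 0.948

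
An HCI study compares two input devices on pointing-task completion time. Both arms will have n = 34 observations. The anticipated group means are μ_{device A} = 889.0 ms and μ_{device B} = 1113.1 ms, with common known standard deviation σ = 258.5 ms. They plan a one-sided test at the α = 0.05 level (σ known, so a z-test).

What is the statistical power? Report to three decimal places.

Standardized effect: d = |μ_{device A} − μ_{device B}| / σ = |889.0 − 1113.1| / 258.5 = 0.8669
Noncentrality parameter: δ = d·√(n/2) = 0.8669 × √(34/2) = 3.5744
Critical value for a one-sided test at α = 0.05: z_α = 1.645.
Power = Φ(δ − 1.645) = Φ(1.930) = 0.9732.

Power ≈ 0.973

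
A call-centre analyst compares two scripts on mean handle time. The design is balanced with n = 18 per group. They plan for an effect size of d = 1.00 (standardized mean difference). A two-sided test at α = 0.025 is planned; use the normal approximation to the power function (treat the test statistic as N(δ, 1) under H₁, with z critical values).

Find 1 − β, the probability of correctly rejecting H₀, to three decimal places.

Power ≈ 0.776

Noncentrality parameter: δ = d·√(n/2) = 1.00 × √(18/2) = 3.0000
Two-sided α = 0.025 → critical value z_{0.0125} = 2.241.
Power = Φ(δ − 2.241) + Φ(−δ − 2.241) = Φ(0.759) + Φ(-5.241) = 0.7760 + 0.0000 = 0.7760.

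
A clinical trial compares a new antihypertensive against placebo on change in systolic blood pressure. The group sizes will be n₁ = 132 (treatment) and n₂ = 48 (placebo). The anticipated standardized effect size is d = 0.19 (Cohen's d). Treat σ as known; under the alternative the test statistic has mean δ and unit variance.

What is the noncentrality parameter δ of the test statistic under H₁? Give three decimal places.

δ ≈ 1.127

δ = d / √(1/n₁ + 1/n₂) = 0.19 / √(1/132 + 1/48) = 1.1273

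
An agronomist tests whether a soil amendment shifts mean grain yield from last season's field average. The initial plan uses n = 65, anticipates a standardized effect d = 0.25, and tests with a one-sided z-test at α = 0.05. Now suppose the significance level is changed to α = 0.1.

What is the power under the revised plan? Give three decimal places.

Power ≈ 0.769

δ = d·√n = 0.25 × √65 = 2.0156 (unchanged). New critical value: z_{0.1} = 1.282.
Revised power = Φ(δ − 1.282) = Φ(0.734) = 0.7685.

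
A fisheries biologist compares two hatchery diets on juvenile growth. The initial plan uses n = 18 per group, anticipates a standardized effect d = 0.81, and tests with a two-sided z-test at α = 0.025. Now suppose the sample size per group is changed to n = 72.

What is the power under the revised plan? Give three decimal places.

With n = 72 per group: δ = d·√(n/2) = 0.81 × √(72/2) = 4.8600. Critical value z_{0.0125} = 2.241.
Revised power = Φ(δ − 2.241) + Φ(−δ − 2.241) = Φ(2.619) + Φ(-7.101) = 0.9956 + 0.0000 = 0.9956.

Power ≈ 0.996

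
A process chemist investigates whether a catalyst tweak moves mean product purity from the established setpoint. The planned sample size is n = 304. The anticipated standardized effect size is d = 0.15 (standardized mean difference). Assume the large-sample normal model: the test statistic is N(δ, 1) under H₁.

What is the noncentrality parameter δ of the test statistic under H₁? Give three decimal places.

δ ≈ 2.615

The noncentrality parameter scales effect size by the design's sample-size factor: δ = d·√n = 0.15 × √304 = 2.6153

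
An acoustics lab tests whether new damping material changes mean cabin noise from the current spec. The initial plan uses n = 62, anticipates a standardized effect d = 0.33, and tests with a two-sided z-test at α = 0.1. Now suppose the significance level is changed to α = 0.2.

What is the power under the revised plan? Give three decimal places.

Power ≈ 0.906

δ = d·√n = 0.33 × √62 = 2.5984 (unchanged). New critical value: z_{0.1} = 1.282.
Revised power = Φ(δ − 1.282) + Φ(−δ − 1.282) = Φ(1.317) + Φ(-3.880) = 0.9061 + 0.0001 = 0.9061.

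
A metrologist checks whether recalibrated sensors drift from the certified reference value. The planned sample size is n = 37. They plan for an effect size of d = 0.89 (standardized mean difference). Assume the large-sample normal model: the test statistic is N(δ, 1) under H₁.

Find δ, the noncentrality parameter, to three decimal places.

δ ≈ 5.414

The noncentrality parameter scales effect size by the design's sample-size factor: δ = d·√n = 0.89 × √37 = 5.4137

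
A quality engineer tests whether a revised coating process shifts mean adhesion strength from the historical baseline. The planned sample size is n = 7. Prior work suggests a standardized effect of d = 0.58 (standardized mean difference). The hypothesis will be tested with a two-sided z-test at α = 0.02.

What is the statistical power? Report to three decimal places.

Noncentrality parameter: δ = d·√n = 0.58 × √7 = 1.5345
Critical value for a two-sided test at α = 0.02: z_{α/2} = 2.326.
Power = Φ(δ − 2.326) + Φ(−δ − 2.326) = Φ(-0.792) + Φ(-3.861) = 0.2142 + 0.0001 = 0.2143.

Power ≈ 0.214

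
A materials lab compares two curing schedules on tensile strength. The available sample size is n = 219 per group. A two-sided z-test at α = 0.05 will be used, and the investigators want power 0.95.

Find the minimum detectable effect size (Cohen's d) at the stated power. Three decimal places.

Need Φ(δ − 1.960) = 0.95, so δ = 1.960 + 1.645 = 3.605.
(The second rejection-region term Φ(−δ − z_{α/2}) is negligible and dropped.)
δ = d·√(n/2) ⇒ d = δ/√(n/2) = 3.605/√(219/2) = 0.3445.

d ≈ 0.344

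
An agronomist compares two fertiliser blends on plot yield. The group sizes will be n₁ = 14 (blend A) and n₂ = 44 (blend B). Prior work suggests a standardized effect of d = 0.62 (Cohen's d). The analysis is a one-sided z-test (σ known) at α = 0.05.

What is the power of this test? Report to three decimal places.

Power ≈ 0.646

Noncentrality parameter: δ = d / √(1/n₁ + 1/n₂) = 0.62 / √(1/14 + 1/44) = 2.0205
One-sided α = 0.05 → critical value z_{0.05} = 1.645.
Power = P(Z > 1.645 − δ) = Φ(0.376) = 0.6464.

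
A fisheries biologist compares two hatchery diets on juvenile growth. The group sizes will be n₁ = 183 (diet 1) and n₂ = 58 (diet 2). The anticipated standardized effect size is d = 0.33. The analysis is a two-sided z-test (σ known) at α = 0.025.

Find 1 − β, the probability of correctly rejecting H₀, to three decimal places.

Noncentrality parameter: δ = d / √(1/n₁ + 1/n₂) = 0.33 / √(1/183 + 1/58) = 2.1900
Critical value for a two-sided test at α = 0.025: z_{α/2} = 2.241.
Power = Φ(δ − 2.241) + Φ(−δ − 2.241) = Φ(-0.051) + Φ(-4.431) = 0.4795 + 0.0000 = 0.4795.

Power ≈ 0.480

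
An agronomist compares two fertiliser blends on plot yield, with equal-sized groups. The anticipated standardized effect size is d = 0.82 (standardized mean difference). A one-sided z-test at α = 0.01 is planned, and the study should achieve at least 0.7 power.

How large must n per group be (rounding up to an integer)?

For power 0.7 need Φ(δ − z_{0.01}) = 0.7, so δ = z_{0.01} + z_{0.30} = 2.326 + 0.524 = 2.851.
δ = d·√(n/2) ⇒ n = 2(δ/d)² = 2 × (2.851 / 0.82)² = 24.17.
Round up to the next whole unit.

n = 25 per group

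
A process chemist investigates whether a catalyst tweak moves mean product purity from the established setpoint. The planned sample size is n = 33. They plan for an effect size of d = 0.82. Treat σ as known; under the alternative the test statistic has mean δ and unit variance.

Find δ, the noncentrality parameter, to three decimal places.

δ ≈ 4.711

δ = d·√n = 0.82 × √33 = 4.7105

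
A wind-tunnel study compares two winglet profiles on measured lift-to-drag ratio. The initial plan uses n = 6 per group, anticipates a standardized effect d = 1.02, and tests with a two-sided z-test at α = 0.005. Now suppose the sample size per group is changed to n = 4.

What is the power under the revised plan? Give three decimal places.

Power ≈ 0.086

With n = 4 per group: δ = d·√(n/2) = 1.02 × √(4/2) = 1.4425. Critical value z_{0.0025} = 2.807.
Revised power = Φ(δ − 2.807) + Φ(−δ − 2.807) = Φ(-1.365) + Φ(-4.250) = 0.0862 + 0.0000 = 0.0862.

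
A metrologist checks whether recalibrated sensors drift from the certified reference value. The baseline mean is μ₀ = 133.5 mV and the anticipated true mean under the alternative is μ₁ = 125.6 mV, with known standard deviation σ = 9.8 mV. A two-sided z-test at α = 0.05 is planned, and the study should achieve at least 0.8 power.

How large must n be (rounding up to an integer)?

Standardized effect: d = |μ₁ − μ₀| / σ = |125.6 − 133.5| / 9.8 = 0.8061
Set Φ(δ − 1.960) = 0.8; then δ − 1.960 = Φ⁻¹(0.8) = 0.842, giving δ = 2.802.
(The Φ(−δ − z_{α/2}) term is vanishingly small for δ > 0 and is dropped in the standard sample-size formula.)
δ = d·√n ⇒ n = (δ/d)² = (2.802 / 0.8061)² = 12.08.
Round up to the next whole unit.

n = 13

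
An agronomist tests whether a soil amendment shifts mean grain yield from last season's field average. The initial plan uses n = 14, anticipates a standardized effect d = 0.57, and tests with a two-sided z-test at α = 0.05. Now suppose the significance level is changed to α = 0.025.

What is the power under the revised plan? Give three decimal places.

Power ≈ 0.457

δ = d·√n = 0.57 × √14 = 2.1327 (unchanged). New critical value: z_{0.0125} = 2.241.
Revised power = Φ(δ − 2.241) + Φ(−δ − 2.241) = Φ(-0.109) + Φ(-4.374) = 0.4567 + 0.0000 = 0.4567.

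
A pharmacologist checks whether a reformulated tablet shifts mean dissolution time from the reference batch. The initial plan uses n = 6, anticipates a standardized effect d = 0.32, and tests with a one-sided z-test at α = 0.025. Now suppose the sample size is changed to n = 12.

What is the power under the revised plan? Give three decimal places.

Power ≈ 0.197

With n = 12: δ = d·√n = 0.32 × √12 = 1.1085. Critical value z_{0.025} = 1.960.
Revised power = P(Z > 1.960 − δ) = Φ(-0.851) = 0.1973.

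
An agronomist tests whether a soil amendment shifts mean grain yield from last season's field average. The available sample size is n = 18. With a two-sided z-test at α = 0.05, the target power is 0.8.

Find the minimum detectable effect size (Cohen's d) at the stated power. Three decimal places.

d ≈ 0.660

Need Φ(δ − 1.960) = 0.8, so δ = 1.960 + 0.842 = 2.802.
(The second rejection-region term Φ(−δ − z_{α/2}) is negligible and dropped.)
δ = d·√n ⇒ d = δ/√n = 2.802/√18 = 0.6603.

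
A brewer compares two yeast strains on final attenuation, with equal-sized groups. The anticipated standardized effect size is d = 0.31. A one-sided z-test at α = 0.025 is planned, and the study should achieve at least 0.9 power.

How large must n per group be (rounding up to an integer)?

Set Φ(δ − 1.960) = 0.9; then δ − 1.960 = Φ⁻¹(0.9) = 1.282, giving δ = 3.242.
δ = d·√(n/2) ⇒ n = 2(δ/d)² = 2 × (3.242 / 0.31)² = 218.68.
Rounding up, n = 219 per group.

n = 219 per group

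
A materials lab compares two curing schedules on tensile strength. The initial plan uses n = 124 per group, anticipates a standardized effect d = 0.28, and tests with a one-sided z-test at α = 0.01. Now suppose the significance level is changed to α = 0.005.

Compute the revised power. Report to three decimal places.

Power ≈ 0.355

δ = d·√(n/2) = 0.28 × √(124/2) = 2.2047 (unchanged). New critical value: z_{0.005} = 2.576.
Revised power = P(Z > 2.576 − δ) = Φ(-0.371) = 0.3553.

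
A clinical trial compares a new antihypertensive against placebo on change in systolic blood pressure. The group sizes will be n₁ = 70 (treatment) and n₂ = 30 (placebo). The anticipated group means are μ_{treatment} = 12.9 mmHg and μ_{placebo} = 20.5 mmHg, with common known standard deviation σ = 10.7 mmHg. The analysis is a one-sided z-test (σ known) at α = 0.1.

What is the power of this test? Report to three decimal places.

Standardized effect: d = |μ_{treatment} − μ_{placebo}| / σ = |12.9 − 20.5| / 10.7 = 0.7103
Noncentrality parameter: δ = d / √(1/n₁ + 1/n₂) = 0.7103 / √(1/70 + 1/30) = 3.2549
Critical value for a one-sided test at α = 0.1: z_α = 1.282.
Power = P(Z > 1.282 − δ) = Φ(1.973) = 0.9758.

Power ≈ 0.976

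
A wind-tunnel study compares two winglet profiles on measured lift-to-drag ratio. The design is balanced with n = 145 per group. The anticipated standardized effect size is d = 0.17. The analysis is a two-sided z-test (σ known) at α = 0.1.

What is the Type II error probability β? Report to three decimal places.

Noncentrality parameter: δ = d·√(n/2) = 0.17 × √(145/2) = 1.4475
Critical value for a two-sided test at α = 0.1: z_{α/2} = 1.645.
Power = Φ(δ − 1.645) + Φ(−δ − 1.645) = Φ(-0.197) + Φ(-3.092) = 0.4218 + 0.0010 = 0.4228.
Type II error: β = 1 − power = 1 − 0.4228 = 0.5772.

β ≈ 0.577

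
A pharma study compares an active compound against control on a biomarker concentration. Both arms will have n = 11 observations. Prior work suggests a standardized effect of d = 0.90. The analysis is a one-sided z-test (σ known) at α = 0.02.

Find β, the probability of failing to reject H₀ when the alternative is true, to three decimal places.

β ≈ 0.477

Noncentrality parameter: δ = d·√(n/2) = 0.90 × √(11/2) = 2.1107
One-sided α = 0.02 → critical value z_{0.02} = 2.054.
Power = P(Z > 2.054 − δ) = Φ(0.057) = 0.5227.
Type II error: β = 1 − power = 1 − 0.5227 = 0.4773.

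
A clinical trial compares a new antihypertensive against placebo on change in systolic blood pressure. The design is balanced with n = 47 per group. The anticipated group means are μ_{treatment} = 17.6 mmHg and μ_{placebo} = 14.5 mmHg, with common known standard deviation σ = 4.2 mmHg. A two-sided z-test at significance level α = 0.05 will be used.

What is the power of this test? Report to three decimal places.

Standardized effect: d = |μ_{treatment} − μ_{placebo}| / σ = |17.6 − 14.5| / 4.2 = 0.7381
Noncentrality parameter: δ = d·√(n/2) = 0.7381 × √(47/2) = 3.5780
Critical value for a two-sided test at α = 0.05: z_{α/2} = 1.960.
Power = Φ(δ − 1.960) + Φ(−δ − 1.960) = Φ(1.618) + Φ(-5.538) = 0.9472 + 0.0000 = 0.9472.

Power ≈ 0.947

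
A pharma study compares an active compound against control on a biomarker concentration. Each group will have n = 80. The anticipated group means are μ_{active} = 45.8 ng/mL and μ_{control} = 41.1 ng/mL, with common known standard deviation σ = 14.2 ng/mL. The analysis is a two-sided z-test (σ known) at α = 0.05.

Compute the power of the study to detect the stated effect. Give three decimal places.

Standardized effect: d = |μ_{active} − μ_{control}| / σ = |45.8 − 41.1| / 14.2 = 0.3310
Noncentrality parameter: δ = d·√(n/2) = 0.3310 × √(80/2) = 2.0933
Two-sided α = 0.05 → critical value z_{0.025} = 1.960.
Power = Φ(δ − 1.960) + Φ(−δ − 1.960) = Φ(0.133) + Φ(-4.053) = 0.5531 + 0.0000 = 0.5531.

Power ≈ 0.553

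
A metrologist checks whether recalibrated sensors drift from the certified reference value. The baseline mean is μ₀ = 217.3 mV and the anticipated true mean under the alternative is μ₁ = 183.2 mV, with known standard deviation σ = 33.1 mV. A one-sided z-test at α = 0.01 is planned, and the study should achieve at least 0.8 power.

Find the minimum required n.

n = 10

Standardized effect: d = |μ₁ − μ₀| / σ = |183.2 − 217.3| / 33.1 = 1.0302
For power 0.8 need Φ(δ − z_{0.01}) = 0.8, so δ = z_{0.01} + z_{0.20} = 2.326 + 0.842 = 3.168.
δ = d·√n ⇒ n = (δ/d)² = (3.168 / 1.0302)² = 9.46.
Round up to the next whole unit.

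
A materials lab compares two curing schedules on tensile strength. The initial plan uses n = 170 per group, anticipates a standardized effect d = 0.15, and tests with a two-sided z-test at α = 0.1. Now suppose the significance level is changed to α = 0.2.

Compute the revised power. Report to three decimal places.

δ = d·√(n/2) = 0.15 × √(170/2) = 1.3829 (unchanged). New critical value: z_{0.1} = 1.282.
Revised power = Φ(δ − 1.282) + Φ(−δ − 1.282) = Φ(0.101) + Φ(-2.664) = 0.5404 + 0.0039 = 0.5442.

Power ≈ 0.544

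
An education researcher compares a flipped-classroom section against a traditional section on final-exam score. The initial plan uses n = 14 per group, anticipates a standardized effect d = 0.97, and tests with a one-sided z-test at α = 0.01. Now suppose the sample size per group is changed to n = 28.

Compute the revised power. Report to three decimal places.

Power ≈ 0.904

With n = 28 per group: δ = d·√(n/2) = 0.97 × √(28/2) = 3.6294. Critical value z_{0.01} = 2.326.
Revised power = P(Z > 2.326 − δ) = Φ(1.303) = 0.9037.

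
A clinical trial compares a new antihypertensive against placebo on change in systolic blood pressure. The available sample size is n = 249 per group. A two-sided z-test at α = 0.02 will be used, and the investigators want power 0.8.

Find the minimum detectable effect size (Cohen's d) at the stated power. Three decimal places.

Required noncentrality: δ = z_{0.01} + z_{0.20} = 2.326 + 0.842 = 3.168.
(Lower-tail contribution to power is negligible for δ > 0.)
δ = d·√(n/2) ⇒ d = δ/√(n/2) = 3.168/√(249/2) = 0.2839.

d ≈ 0.284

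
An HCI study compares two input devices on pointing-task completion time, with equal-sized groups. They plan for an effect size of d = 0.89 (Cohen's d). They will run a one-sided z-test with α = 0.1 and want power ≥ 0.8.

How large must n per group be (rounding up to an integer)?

n = 12 per group

Set Φ(δ − 1.282) = 0.8; then δ − 1.282 = Φ⁻¹(0.8) = 0.842, giving δ = 2.123.
δ = d·√(n/2) ⇒ n = 2(δ/d)² = 2 × (2.123 / 0.89)² = 11.38.
Round up to the next whole unit.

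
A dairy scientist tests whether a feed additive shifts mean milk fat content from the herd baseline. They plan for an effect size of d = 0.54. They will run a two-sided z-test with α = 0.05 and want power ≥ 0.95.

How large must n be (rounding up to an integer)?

Set Φ(δ − 1.960) = 0.95; then δ − 1.960 = Φ⁻¹(0.95) = 1.645, giving δ = 3.605.
(The Φ(−δ − z_{α/2}) term is vanishingly small for δ > 0 and is dropped in the standard sample-size formula.)
δ = d·√n ⇒ n = (δ/d)² = (3.605 / 0.54)² = 44.56.
Round up to the next whole unit.

n = 45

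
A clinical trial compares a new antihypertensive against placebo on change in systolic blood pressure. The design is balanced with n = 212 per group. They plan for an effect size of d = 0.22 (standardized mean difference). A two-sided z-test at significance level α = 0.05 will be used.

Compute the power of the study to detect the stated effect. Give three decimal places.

Noncentrality parameter: δ = d·√(n/2) = 0.22 × √(212/2) = 2.2650
Two-sided α = 0.05 → critical value z_{0.025} = 1.960.
Power = Φ(δ − 1.960) + Φ(−δ − 1.960) = Φ(0.305) + Φ(-4.225) = 0.6198 + 0.0000 = 0.6199.

Power ≈ 0.620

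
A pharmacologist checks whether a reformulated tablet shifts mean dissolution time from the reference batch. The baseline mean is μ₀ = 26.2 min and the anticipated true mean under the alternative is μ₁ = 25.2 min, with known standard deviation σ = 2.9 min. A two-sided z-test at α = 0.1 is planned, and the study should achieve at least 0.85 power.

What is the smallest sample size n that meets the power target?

n = 61

Standardized effect: d = |μ₁ − μ₀| / σ = |25.2 − 26.2| / 2.9 = 0.3448
Set Φ(δ − 1.645) = 0.85; then δ − 1.645 = Φ⁻¹(0.85) = 1.036, giving δ = 2.681.
(Ignoring the negligible lower-tail rejection probability gives the usual closed-form inversion.)
δ = d·√n ⇒ n = (δ/d)² = (2.681 / 0.3448)² = 60.46.
Rounding up, n = 61.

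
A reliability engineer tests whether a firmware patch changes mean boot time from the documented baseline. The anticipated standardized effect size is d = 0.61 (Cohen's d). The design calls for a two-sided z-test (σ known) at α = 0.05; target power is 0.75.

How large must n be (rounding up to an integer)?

n = 19

For power 0.75 need Φ(δ − z_{0.025}) = 0.75, so δ = z_{0.025} + z_{0.25} = 1.960 + 0.674 = 2.634.
(Ignoring the negligible lower-tail rejection probability gives the usual closed-form inversion.)
δ = d·√n ⇒ n = (δ/d)² = (2.634 / 0.61)² = 18.65.
Rounding up, n = 19.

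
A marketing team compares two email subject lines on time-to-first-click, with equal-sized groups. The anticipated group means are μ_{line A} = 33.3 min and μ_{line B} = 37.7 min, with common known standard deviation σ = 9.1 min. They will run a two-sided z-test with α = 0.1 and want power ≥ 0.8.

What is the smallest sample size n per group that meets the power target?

n = 53 per group

Standardized effect: d = |μ_{line A} − μ_{line B}| / σ = |33.3 − 37.7| / 9.1 = 0.4835
Set Φ(δ − 1.645) = 0.8; then δ − 1.645 = Φ⁻¹(0.8) = 0.842, giving δ = 2.486.
(Ignoring the negligible lower-tail rejection probability gives the usual closed-form inversion.)
δ = d·√(n/2) ⇒ n = 2(δ/d)² = 2 × (2.486 / 0.4835)² = 52.89.
Rounding up, n = 53 per group.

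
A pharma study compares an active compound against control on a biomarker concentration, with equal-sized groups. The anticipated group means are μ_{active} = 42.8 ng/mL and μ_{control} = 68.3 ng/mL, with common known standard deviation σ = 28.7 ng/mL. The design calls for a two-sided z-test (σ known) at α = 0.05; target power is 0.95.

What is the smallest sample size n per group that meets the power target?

n = 33 per group

Standardized effect: d = |μ_{active} − μ_{control}| / σ = |42.8 − 68.3| / 28.7 = 0.8885
For power 0.95 need Φ(δ − z_{0.025}) = 0.95, so δ = z_{0.025} + z_{0.05} = 1.960 + 1.645 = 3.605.
(The Φ(−δ − z_{α/2}) term is vanishingly small for δ > 0 and is dropped in the standard sample-size formula.)
δ = d·√(n/2) ⇒ n = 2(δ/d)² = 2 × (3.605 / 0.8885)² = 32.92.
Round up to the next whole unit.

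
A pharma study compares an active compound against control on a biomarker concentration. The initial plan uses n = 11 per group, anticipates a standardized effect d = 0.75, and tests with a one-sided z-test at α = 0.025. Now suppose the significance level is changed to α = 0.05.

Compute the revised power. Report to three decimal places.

δ = d·√(n/2) = 0.75 × √(11/2) = 1.7589 (unchanged). New critical value: z_{0.05} = 1.645.
Revised power = P(Z > 1.645 − δ) = Φ(0.114) = 0.5454.

Power ≈ 0.545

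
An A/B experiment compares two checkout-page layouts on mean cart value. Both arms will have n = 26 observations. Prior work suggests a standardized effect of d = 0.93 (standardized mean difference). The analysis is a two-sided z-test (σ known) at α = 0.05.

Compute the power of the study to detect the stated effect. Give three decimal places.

Power ≈ 0.918

Noncentrality parameter: δ = d·√(n/2) = 0.93 × √(26/2) = 3.3532
Critical value for a two-sided test at α = 0.05: z_{α/2} = 1.960.
Power = Φ(δ − 1.960) + Φ(−δ − 1.960) = Φ(1.393) + Φ(-5.313) = 0.9182 + 0.0000 = 0.9182.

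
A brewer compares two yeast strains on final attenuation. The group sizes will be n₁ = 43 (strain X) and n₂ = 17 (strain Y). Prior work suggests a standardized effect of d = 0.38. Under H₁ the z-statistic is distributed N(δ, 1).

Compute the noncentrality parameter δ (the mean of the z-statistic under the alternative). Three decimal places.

δ ≈ 1.326

δ = d / √(1/n₁ + 1/n₂) = 0.38 / √(1/43 + 1/17) = 1.3264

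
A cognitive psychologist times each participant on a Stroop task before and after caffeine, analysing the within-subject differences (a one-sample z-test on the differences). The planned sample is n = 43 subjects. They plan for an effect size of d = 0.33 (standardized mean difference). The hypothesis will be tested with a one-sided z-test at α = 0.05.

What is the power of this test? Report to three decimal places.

Noncentrality parameter: δ = d·√n = 0.33 × √43 = 2.1640
One-sided α = 0.05 → critical value z_{0.05} = 1.645.
Power = Φ(δ − 1.645) = Φ(0.519) = 0.6982.

Power ≈ 0.698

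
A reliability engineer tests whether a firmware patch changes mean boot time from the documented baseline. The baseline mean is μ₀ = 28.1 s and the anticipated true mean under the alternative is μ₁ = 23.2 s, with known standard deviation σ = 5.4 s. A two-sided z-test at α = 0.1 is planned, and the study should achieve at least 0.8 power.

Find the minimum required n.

Standardized effect: d = |μ₁ − μ₀| / σ = |23.2 − 28.1| / 5.4 = 0.9074
Set Φ(δ − 1.645) = 0.8; then δ − 1.645 = Φ⁻¹(0.8) = 0.842, giving δ = 2.486.
(Ignoring the negligible lower-tail rejection probability gives the usual closed-form inversion.)
δ = d·√n ⇒ n = (δ/d)² = (2.486 / 0.9074)² = 7.51.
Rounding up, n = 8.

n = 8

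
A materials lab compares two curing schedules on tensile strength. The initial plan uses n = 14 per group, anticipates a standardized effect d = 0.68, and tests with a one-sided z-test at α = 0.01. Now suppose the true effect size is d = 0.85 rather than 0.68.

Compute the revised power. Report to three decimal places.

With d = 0.85: δ = d·√(n/2) = 0.85 × √(14/2) = 2.2489. Critical value z_{0.01} = 2.326.
Revised power = P(Z > 2.326 − δ) = Φ(-0.077) = 0.4691.

Power ≈ 0.469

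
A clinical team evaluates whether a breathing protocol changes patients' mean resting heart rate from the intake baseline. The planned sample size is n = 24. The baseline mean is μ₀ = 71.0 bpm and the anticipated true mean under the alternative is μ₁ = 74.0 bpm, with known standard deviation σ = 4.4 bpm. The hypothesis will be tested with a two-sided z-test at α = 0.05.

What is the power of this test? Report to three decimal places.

Power ≈ 0.916

Standardized effect: d = |μ₁ − μ₀| / σ = |74.0 − 71.0| / 4.4 = 0.6818
Noncentrality parameter: δ = d·√n = 0.6818 × √24 = 3.3402
Critical value for a two-sided test at α = 0.05: z_{α/2} = 1.960.
Power = Φ(δ − 1.960) + Φ(−δ − 1.960) = Φ(1.380) + Φ(-5.300) = 0.9162 + 0.0000 = 0.9162.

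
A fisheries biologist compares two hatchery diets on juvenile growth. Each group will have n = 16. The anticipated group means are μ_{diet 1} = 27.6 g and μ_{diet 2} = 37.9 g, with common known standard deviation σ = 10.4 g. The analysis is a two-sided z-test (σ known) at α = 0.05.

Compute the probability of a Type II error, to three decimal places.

Standardized effect: d = |μ_{diet 1} − μ_{diet 2}| / σ = |27.6 − 37.9| / 10.4 = 0.9904
Noncentrality parameter: δ = d·√(n/2) = 0.9904 × √(16/2) = 2.8012
Critical value for a two-sided test at α = 0.05: z_{α/2} = 1.960.
Power = Φ(δ − 1.960) + Φ(−δ − 1.960) = Φ(0.841) + Φ(-4.761) = 0.7999 + 0.0000 = 0.7999.
Type II error: β = 1 − power = 1 − 0.7999 = 0.2001.

β ≈ 0.200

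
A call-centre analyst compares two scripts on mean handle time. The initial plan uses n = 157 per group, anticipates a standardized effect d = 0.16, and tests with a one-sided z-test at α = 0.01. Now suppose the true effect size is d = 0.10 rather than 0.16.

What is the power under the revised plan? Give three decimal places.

Power ≈ 0.075

With d = 0.10: δ = d·√(n/2) = 0.10 × √(157/2) = 0.8860. Critical value z_{0.01} = 2.326.
Revised power = Φ(δ − 2.326) = Φ(-1.440) = 0.0749.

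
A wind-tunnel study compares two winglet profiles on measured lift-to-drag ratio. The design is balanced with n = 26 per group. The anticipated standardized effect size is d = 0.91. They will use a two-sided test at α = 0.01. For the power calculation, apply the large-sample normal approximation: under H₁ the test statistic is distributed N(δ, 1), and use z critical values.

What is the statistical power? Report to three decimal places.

Noncentrality parameter: δ = d·√(n/2) = 0.91 × √(26/2) = 3.2811
Two-sided α = 0.01 → critical value z_{0.005} = 2.576.
Power = Φ(δ − 2.576) + Φ(−δ − 2.576) = Φ(0.705) + Φ(-5.857) = 0.7597 + 0.0000 = 0.7597.

Power ≈ 0.760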